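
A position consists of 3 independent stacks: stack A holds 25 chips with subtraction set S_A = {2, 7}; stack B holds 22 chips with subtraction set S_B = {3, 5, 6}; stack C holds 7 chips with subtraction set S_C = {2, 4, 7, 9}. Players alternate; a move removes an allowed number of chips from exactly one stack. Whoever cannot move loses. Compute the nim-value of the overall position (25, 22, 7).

3

Stack A, S = {2, 7}:
G(0) = 0
G(1) = mex{} = 0
G(2) = mex{0} = 1
G(3) = mex{0} = 1
G(4) = mex{1} = 0
G(5) = mex{1} = 0
G(6) = mex{0} = 1
G(7) = mex{0,0} = 1
G(8) = mex{1,0} = 2
G(9) = mex{1,1} = 0
G(10) = mex{2,1} = 0
G(11) = mex{0,0} = 1
G(12) = mex{0,0} = 1
G(13) = mex{1,1} = 0
G(14) = mex{1,1} = 0
G(15) = mex{0,2} = 1
G(16) = mex{0,0} = 1
G(17) = mex{1,0} = 2
G(18) = mex{1,1} = 0
G(19) = mex{2,1} = 0
G(20) = mex{0,0} = 1
G(21) = mex{0,0} = 1
G(22) = mex{1,1} = 0
G(23) = mex{1,1} = 0
G(24) = mex{0,2} = 1
G(25) = mex{0,0} = 1
G_A(25) = 1.
Stack B, S = {3, 5, 6}:
G(0) = 0
G(1) = mex{} = 0
G(2) = mex{} = 0
G(3) = mex{0} = 1
G(4) = mex{0} = 1
G(5) = mex{0,0} = 1
G(6) = mex{1,0,0} = 2
G(7) = mex{1,0,0} = 2
G(8) = mex{1,1,0} = 2
G(9) = mex{2,1,1} = 0
G(10) = mex{2,1,1} = 0
G(11) = mex{2,2,1} = 0
G(12) = mex{0,2,2} = 1
G(13) = mex{0,2,2} = 1
G(14) = mex{0,0,2} = 1
G(15) = mex{1,0,0} = 2
G(16) = mex{1,0,0} = 2
G(17) = mex{1,1,0} = 2
G(18) = mex{2,1,1} = 0
G(19) = mex{2,1,1} = 0
G(20) = mex{2,2,1} = 0
G(21) = mex{0,2,2} = 1
G(22) = mex{0,2,2} = 1
G_B(22) = 1.
Stack C, S = {2, 4, 7, 9}:
G(0) = 0
G(1) = mex{} = 0
G(2) = mex{0} = 1
G(3) = mex{0} = 1
G(4) = mex{1,0} = 2
G(5) = mex{1,0} = 2
G(6) = mex{2,1} = 0
G(7) = mex{2,1,0} = 3
G_C(7) = 3.
Combined Grundy value = 1 ⊕ 1 ⊕ 3 = 3.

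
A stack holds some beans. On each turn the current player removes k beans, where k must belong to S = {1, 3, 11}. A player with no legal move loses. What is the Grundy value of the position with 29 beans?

n :  0  1  2  3  4  5  6  7  8  9 10 11 12 13 14 15 16 17 18 19 20 21 22 23 24 25 26 27 28 29
G :  0  1  0  1  0  1  0  1  0  1  0  1  0  1  0  1  0  1  0  1  0  1  0  1  0  1  0  1  0  1

1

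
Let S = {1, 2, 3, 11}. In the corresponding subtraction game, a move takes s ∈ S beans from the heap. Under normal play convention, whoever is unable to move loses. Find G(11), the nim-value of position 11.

3

n :  0  1  2  3  4  5  6  7  8  9 10 11
G :  0  1  2  3  0  1  2  3  0  1  2  3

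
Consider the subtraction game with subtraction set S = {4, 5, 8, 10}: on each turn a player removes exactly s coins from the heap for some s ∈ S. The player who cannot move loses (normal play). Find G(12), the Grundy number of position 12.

G(0) = 0
G(1) = mex{} = 0
G(2) = mex{} = 0
G(3) = mex{} = 0
G(4) = mex{0} = 1
G(5) = mex{0,0} = 1
G(6) = mex{0,0} = 1
G(7) = mex{0,0} = 1
G(8) = mex{1,0,0} = 2
G(9) = mex{1,1,0} = 2
G(10) = mex{1,1,0,0} = 2
G(11) = mex{1,1,0,0} = 2
G(12) = mex{2,1,1,0} = 3

3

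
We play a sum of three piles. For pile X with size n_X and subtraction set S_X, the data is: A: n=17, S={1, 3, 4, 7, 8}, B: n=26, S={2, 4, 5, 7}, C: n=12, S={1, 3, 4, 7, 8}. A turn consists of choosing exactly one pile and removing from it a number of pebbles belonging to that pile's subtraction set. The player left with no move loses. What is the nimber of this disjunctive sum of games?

Pile A, S = {1, 3, 4, 7, 8}:
G(0) = 0
G(1) = mex{0} = 1
G(2) = mex{1} = 0
G(3) = mex{0,0} = 1
G(4) = mex{1,1,0} = 2
G(5) = mex{2,0,1} = 3
G(6) = mex{3,1,0} = 2
G(7) = mex{2,2,1,0} = 3
G(8) = mex{3,3,2,1,0} = 4
G(9) = mex{4,2,3,0,1} = 5
G(10) = mex{5,3,2,1,0} = 4
G(11) = mex{4,4,3,2,1} = 0
G(12) = mex{0,5,4,3,2} = 1
G(13) = mex{1,4,5,2,3} = 0
G(14) = mex{0,0,4,3,2} = 1
G(15) = mex{1,1,0,4,3} = 2
G(16) = mex{2,0,1,5,4} = 3
G(17) = mex{3,1,0,4,5} = 2
G_A(17) = 2.
Pile B, S = {2, 4, 5, 7}:
G(0) = 0
G(1) = mex{} = 0
G(2) = mex{0} = 1
G(3) = mex{0} = 1
G(4) = mex{1,0} = 2
G(5) = mex{1,0,0} = 2
G(6) = mex{2,1,0} = 3
G(7) = mex{2,1,1,0} = 3
G(8) = mex{3,2,1,0} = 4
G(9) = mex{3,2,2,1} = 0
G(10) = mex{4,3,2,1} = 0
G(11) = mex{0,3,3,2} = 1
G(12) = mex{0,4,3,2} = 1
G(13) = mex{1,0,4,3} = 2
G(14) = mex{1,0,0,3} = 2
G(15) = mex{2,1,0,4} = 3
G(16) = mex{2,1,1,0} = 3
G(17) = mex{3,2,1,0} = 4
G(18) = mex{3,2,2,1} = 0
G(19) = mex{4,3,2,1} = 0
G(20) = mex{0,3,3,2} = 1
G(21) = mex{0,4,3,2} = 1
G(22) = mex{1,0,4,3} = 2
G(23) = mex{1,0,0,3} = 2
G(24) = mex{2,1,0,4} = 3
G(25) = mex{2,1,1,0} = 3
G(26) = mex{3,2,1,0} = 4
G_B(26) = 4.
Pile C, S = {1, 3, 4, 7, 8}:
G(0) = 0
G(1) = mex{0} = 1
G(2) = mex{1} = 0
G(3) = mex{0,0} = 1
G(4) = mex{1,1,0} = 2
G(5) = mex{2,0,1} = 3
G(6) = mex{3,1,0} = 2
G(7) = mex{2,2,1,0} = 3
G(8) = mex{3,3,2,1,0} = 4
G(9) = mex{4,2,3,0,1} = 5
G(10) = mex{5,3,2,1,0} = 4
G(11) = mex{4,4,3,2,1} = 0
G(12) = mex{0,5,4,3,2} = 1
G_C(12) = 1.
Combined Grundy value = 2 ⊕ 4 ⊕ 1 = 7.

7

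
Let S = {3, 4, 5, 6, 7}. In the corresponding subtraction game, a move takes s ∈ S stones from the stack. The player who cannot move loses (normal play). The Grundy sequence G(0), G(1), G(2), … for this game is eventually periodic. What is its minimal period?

10

n :  0  1  2  3  4  5  6  7  8  9 10 11 12 13 14 15 16 17 18 19 20 21
G :  0  0  0  1  1  1  2  2  2  3  0  0  0  1  1  1  2  2  2  3  0  0
G(n+10) = G(n) holds for n = 0,…,6 (a full window of length max(S) = 7), so the sequence is purely periodic with period 10.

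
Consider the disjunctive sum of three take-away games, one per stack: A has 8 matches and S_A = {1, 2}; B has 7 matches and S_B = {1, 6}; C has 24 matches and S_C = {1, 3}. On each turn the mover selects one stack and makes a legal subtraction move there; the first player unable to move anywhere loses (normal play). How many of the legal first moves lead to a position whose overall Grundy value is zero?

Stack A, S = {1, 2}:
n : 0 1 2 3 4 5 6 7 8
G : 0 1 2 0 1 2 0 1 2
G_A(8) = 2.
Stack B, S = {1, 6}:
G(0) = 0
G(1) = mex{0} = 1
G(2) = mex{1} = 0
G(3) = mex{0} = 1
G(4) = mex{1} = 0
G(5) = mex{0} = 1
G(6) = mex{1,0} = 2
G(7) = mex{2,1} = 0
G_B(7) = 0.
Stack C, S = {1, 3}:
G(0) = 0
G(1) = mex{0} = 1
G(2) = mex{1} = 0
G(3) = mex{0,0} = 1
G(4) = mex{1,1} = 0
G(5) = mex{0,0} = 1
G(6) = mex{1,1} = 0
G(7) = mex{0,0} = 1
G(8) = mex{1,1} = 0
G(9) = mex{0,0} = 1
G(10) = mex{1,1} = 0
G(11) = mex{0,0} = 1
G(12) = mex{1,1} = 0
G(13) = mex{0,0} = 1
G(14) = mex{1,1} = 0
G(15) = mex{0,0} = 1
G(16) = mex{1,1} = 0
G(17) = mex{0,0} = 1
G(18) = mex{1,1} = 0
G(19) = mex{0,0} = 1
G(20) = mex{1,1} = 0
G(21) = mex{0,0} = 1
G(22) = mex{1,1} = 0
G(23) = mex{0,0} = 1
G(24) = mex{1,1} = 0
G_C(24) = 0.
Combined Grundy value = 2 ⊕ 0 ⊕ 0 = 2.
A winning move leaves total XOR = 0, i.e. changes one component's Grundy value g to g ⊕ X where X is the current total.
Stack A: need g' = 2⊕2 = 0. Options: 8−1→G=1, 8−2→G=0. Hits: 1.
Stack B: need g' = 0⊕2 = 2. Options: 7−1→G=2, 7−6→G=1. Hits: 1.
Stack C: need g' = 0⊕2 = 2. Options: 24−1→G=1, 24−3→G=1. Hits: 0.

2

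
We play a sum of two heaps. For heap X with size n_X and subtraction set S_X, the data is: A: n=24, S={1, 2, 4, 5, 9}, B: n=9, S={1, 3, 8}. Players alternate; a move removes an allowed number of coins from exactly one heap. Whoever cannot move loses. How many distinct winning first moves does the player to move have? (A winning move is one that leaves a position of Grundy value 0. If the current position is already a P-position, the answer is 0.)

1

Heap A, S = {1, 2, 4, 5, 9}:
G(0) = 0
G(1) = mex{0} = 1
G(2) = mex{1,0} = 2
G(3) = mex{2,1} = 0
G(4) = mex{0,2,0} = 1
G(5) = mex{1,0,1,0} = 2
G(6) = mex{2,1,2,1} = 0
G(7) = mex{0,2,0,2} = 1
G(8) = mex{1,0,1,0} = 2
G(9) = mex{2,1,2,1,0} = 3
G(10) = mex{3,2,0,2,1} = 4
G(11) = mex{4,3,1,0,2} = 5
G(12) = mex{5,4,2,1,0} = 3
G(13) = mex{3,5,3,2,1} = 0
G(14) = mex{0,3,4,3,2} = 1
G(15) = mex{1,0,5,4,0} = 2
G(16) = mex{2,1,3,5,1} = 0
G(17) = mex{0,2,0,3,2} = 1
G(18) = mex{1,0,1,0,3} = 2
G(19) = mex{2,1,2,1,4} = 0
G(20) = mex{0,2,0,2,5} = 1
G(21) = mex{1,0,1,0,3} = 2
G(22) = mex{2,1,2,1,0} = 3
G(23) = mex{3,2,0,2,1} = 4
G(24) = mex{4,3,1,0,2} = 5
G_A(24) = 5.
Heap B, S = {1, 3, 8}:
n : 0 1 2 3 4 5 6 7 8 9
G : 0 1 0 1 0 1 0 1 2 3
G_B(9) = 3.
Combined Grundy value = 5 ⊕ 3 = 6.
A winning move leaves total XOR = 0, i.e. changes one component's Grundy value g to g ⊕ X where X is the current total.
Heap A: need g' = 5⊕6 = 3. Options: 24−1→G=4, 24−2→G=3, 24−4→G=1, 24−5→G=0, 24−9→G=2. Hits: 1.
Heap B: need g' = 3⊕6 = 5. Options: 9−1→G=2, 9−3→G=0, 9−8→G=1. Hits: 0.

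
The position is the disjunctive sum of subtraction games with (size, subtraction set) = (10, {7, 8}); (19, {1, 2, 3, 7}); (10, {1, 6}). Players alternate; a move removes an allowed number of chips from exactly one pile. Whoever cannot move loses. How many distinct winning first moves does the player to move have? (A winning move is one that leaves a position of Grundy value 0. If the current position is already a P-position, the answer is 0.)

2

Pile A, S = {7, 8}:
G(0) = 0
G(1) = mex{} = 0
G(2) = mex{} = 0
G(3) = mex{} = 0
G(4) = mex{} = 0
G(5) = mex{} = 0
G(6) = mex{} = 0
G(7) = mex{0} = 1
G(8) = mex{0,0} = 1
G(9) = mex{0,0} = 1
G(10) = mex{0,0} = 1
G_A(10) = 1.
Pile B, S = {1, 2, 3, 7}:
G(0) = 0
G(1) = mex{0} = 1
G(2) = mex{1,0} = 2
G(3) = mex{2,1,0} = 3
G(4) = mex{3,2,1} = 0
G(5) = mex{0,3,2} = 1
G(6) = mex{1,0,3} = 2
G(7) = mex{2,1,0,0} = 3
G(8) = mex{3,2,1,1} = 0
G(9) = mex{0,3,2,2} = 1
G(10) = mex{1,0,3,3} = 2
G(11) = mex{2,1,0,0} = 3
G(12) = mex{3,2,1,1} = 0
G(13) = mex{0,3,2,2} = 1
G(14) = mex{1,0,3,3} = 2
G(15) = mex{2,1,0,0} = 3
G(16) = mex{3,2,1,1} = 0
G(17) = mex{0,3,2,2} = 1
G(18) = mex{1,0,3,3} = 2
G(19) = mex{2,1,0,0} = 3
G_B(19) = 3.
Pile C, S = {1, 6}:
n :  0  1  2  3  4  5  6  7  8  9 10
G :  0  1  0  1  0  1  2  0  1  0  1
G_C(10) = 1.
Combined Grundy value = 1 ⊕ 3 ⊕ 1 = 3.
A winning move leaves total XOR = 0, i.e. changes one component's Grundy value g to g ⊕ X where X is the current total.
Pile A: need g' = 1⊕3 = 2. Options: 10−7→G=0, 10−8→G=0. Hits: 0.
Pile B: need g' = 3⊕3 = 0. Options: 19−1→G=2, 19−2→G=1, 19−3→G=0, 19−7→G=0. Hits: 2.
Pile C: need g' = 1⊕3 = 2. Options: 10−1→G=0, 10−6→G=0. Hits: 0.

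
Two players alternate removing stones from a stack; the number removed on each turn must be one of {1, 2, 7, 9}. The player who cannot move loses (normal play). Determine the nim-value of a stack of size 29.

1

n :  0  1  2  3  4  5  6  7  8  9 10 11 12 13 14 15 16 17 18 19 20 21 22 23 24 25 26 27 28 29
G :  0  1  2  0  1  2  0  1  2  3  4  0  1  2  0  1  2  0  1  2  3  4  0  1  2  0  1  2  0  1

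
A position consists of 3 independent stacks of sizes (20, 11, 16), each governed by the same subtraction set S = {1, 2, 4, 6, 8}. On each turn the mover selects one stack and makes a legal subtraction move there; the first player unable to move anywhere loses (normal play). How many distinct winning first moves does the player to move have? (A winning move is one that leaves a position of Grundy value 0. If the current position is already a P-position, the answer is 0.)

All stacks use S = {1, 2, 4, 6, 8}:
n :  0  1  2  3  4  5  6  7  8  9 10 11 12 13 14 15 16 17 18 19 20
G :  0  1  2  0  1  2  3  4  5  3  0  1  2  0  1  2  3  4  5  3  0
Stack A: G(20) = 0.
Stack B: G(11) = 1.
Stack C: G(16) = 3.
Combined Grundy value = 0 ⊕ 1 ⊕ 3 = 2.
A winning move leaves total XOR = 0, i.e. changes one component's Grundy value g to g ⊕ X where X is the current total.
Stack A: need g' = 0⊕2 = 2. Options: 20−1→G=3, 20−2→G=5, 20−4→G=3, 20−6→G=1, 20−8→G=2. Hits: 1.
Stack B: need g' = 1⊕2 = 3. Options: 11−1→G=0, 11−2→G=3, 11−4→G=4, 11−6→G=2, 11−8→G=0. Hits: 1.
Stack C: need g' = 3⊕2 = 1. Options: 16−1→G=2, 16−2→G=1, 16−4→G=2, 16−6→G=0, 16−8→G=5. Hits: 1.

3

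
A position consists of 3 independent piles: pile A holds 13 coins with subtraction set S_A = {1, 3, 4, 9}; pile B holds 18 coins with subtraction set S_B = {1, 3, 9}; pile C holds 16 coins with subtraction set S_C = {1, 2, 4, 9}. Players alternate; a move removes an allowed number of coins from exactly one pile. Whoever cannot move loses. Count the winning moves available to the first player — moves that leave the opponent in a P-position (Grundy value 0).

4

Pile A, S = {1, 3, 4, 9}:
n :  0  1  2  3  4  5  6  7  8  9 10 11 12 13
G :  0  1  0  1  2  3  2  0  1  4  3  2  0  1
G_A(13) = 1.
Pile B, S = {1, 3, 9}:
n :  0  1  2  3  4  5  6  7  8  9 10 11 12 13 14 15 16 17 18
G :  0  1  0  1  0  1  0  1  0  1  0  1  0  1  0  1  0  1  0
G_B(18) = 0.
Pile C, S = {1, 2, 4, 9}:
G(0) = 0
G(1) = mex{0} = 1
G(2) = mex{1,0} = 2
G(3) = mex{2,1} = 0
G(4) = mex{0,2,0} = 1
G(5) = mex{1,0,1} = 2
G(6) = mex{2,1,2} = 0
G(7) = mex{0,2,0} = 1
G(8) = mex{1,0,1} = 2
G(9) = mex{2,1,2,0} = 3
G(10) = mex{3,2,0,1} = 4
G(11) = mex{4,3,1,2} = 0
G(12) = mex{0,4,2,0} = 1
G(13) = mex{1,0,3,1} = 2
G(14) = mex{2,1,4,2} = 0
G(15) = mex{0,2,0,0} = 1
G(16) = mex{1,0,1,1} = 2
G_C(16) = 2.
Combined Grundy value = 1 ⊕ 0 ⊕ 2 = 3.
A winning move leaves total XOR = 0, i.e. changes one component's Grundy value g to g ⊕ X where X is the current total.
Pile A: need g' = 1⊕3 = 2. Options: 13−1→G=0, 13−3→G=3, 13−4→G=4, 13−9→G=2. Hits: 1.
Pile B: need g' = 0⊕3 = 3. Options: 18−1→G=1, 18−3→G=1, 18−9→G=1. Hits: 0.
Pile C: need g' = 2⊕3 = 1. Options: 16−1→G=1, 16−2→G=0, 16−4→G=1, 16−9→G=1. Hits: 3.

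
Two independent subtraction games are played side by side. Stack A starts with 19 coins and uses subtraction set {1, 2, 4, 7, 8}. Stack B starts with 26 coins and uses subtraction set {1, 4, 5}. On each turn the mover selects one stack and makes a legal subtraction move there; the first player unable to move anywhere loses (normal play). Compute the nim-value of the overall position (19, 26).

Stack A, S = {1, 2, 4, 7, 8}:
G(0) = 0
G(1) = mex{0} = 1
G(2) = mex{1,0} = 2
G(3) = mex{2,1} = 0
G(4) = mex{0,2,0} = 1
G(5) = mex{1,0,1} = 2
G(6) = mex{2,1,2} = 0
G(7) = mex{0,2,0,0} = 1
G(8) = mex{1,0,1,1,0} = 2
G(9) = mex{2,1,2,2,1} = 0
G(10) = mex{0,2,0,0,2} = 1
G(11) = mex{1,0,1,1,0} = 2
G(12) = mex{2,1,2,2,1} = 0
G(13) = mex{0,2,0,0,2} = 1
G(14) = mex{1,0,1,1,0} = 2
G(15) = mex{2,1,2,2,1} = 0
G(16) = mex{0,2,0,0,2} = 1
G(17) = mex{1,0,1,1,0} = 2
G(18) = mex{2,1,2,2,1} = 0
G(19) = mex{0,2,0,0,2} = 1
G_A(19) = 1.
Stack B, S = {1, 4, 5}:
G(0) = 0
G(1) = mex{0} = 1
G(2) = mex{1} = 0
G(3) = mex{0} = 1
G(4) = mex{1,0} = 2
G(5) = mex{2,1,0} = 3
G(6) = mex{3,0,1} = 2
G(7) = mex{2,1,0} = 3
G(8) = mex{3,2,1} = 0
G(9) = mex{0,3,2} = 1
G(10) = mex{1,2,3} = 0
G(11) = mex{0,3,2} = 1
G(12) = mex{1,0,3} = 2
G(13) = mex{2,1,0} = 3
G(14) = mex{3,0,1} = 2
G(15) = mex{2,1,0} = 3
G(16) = mex{3,2,1} = 0
G(17) = mex{0,3,2} = 1
G(18) = mex{1,2,3} = 0
G(19) = mex{0,3,2} = 1
G(20) = mex{1,0,3} = 2
G(21) = mex{2,1,0} = 3
G(22) = mex{3,0,1} = 2
G(23) = mex{2,1,0} = 3
G(24) = mex{3,2,1} = 0
G(25) = mex{0,3,2} = 1
G(26) = mex{1,2,3} = 0
G_B(26) = 0.
Combined Grundy value = 1 ⊕ 0 = 1.

1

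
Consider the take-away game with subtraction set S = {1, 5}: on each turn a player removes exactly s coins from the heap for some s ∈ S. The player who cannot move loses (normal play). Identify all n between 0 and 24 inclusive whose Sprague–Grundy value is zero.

G(0) = 0
G(1) = mex{0} = 1
G(2) = mex{1} = 0
G(3) = mex{0} = 1
G(4) = mex{1} = 0
G(5) = mex{0,0} = 1
G(6) = mex{1,1} = 0
G(7) = mex{0,0} = 1
G(8) = mex{1,1} = 0
G(9) = mex{0,0} = 1
G(10) = mex{1,1} = 0
G(11) = mex{0,0} = 1
G(12) = mex{1,1} = 0
G(13) = mex{0,0} = 1
G(14) = mex{1,1} = 0
G(15) = mex{0,0} = 1
G(16) = mex{1,1} = 0
G(17) = mex{0,0} = 1
G(18) = mex{1,1} = 0
G(19) = mex{0,0} = 1
G(20) = mex{1,1} = 0
G(21) = mex{0,0} = 1
G(22) = mex{1,1} = 0
G(23) = mex{0,0} = 1
G(24) = mex{1,1} = 0
P-positions are exactly the n with G(n) = 0.

0, 2, 4, 6, 8, 10, 12, 14, 16, 18, 20, 22, 24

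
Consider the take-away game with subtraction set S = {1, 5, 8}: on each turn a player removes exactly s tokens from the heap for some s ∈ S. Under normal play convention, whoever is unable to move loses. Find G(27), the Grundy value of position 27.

1

G(0) = 0
G(1) = mex{0} = 1
G(2) = mex{1} = 0
G(3) = mex{0} = 1
G(4) = mex{1} = 0
G(5) = mex{0,0} = 1
G(6) = mex{1,1} = 0
G(7) = mex{0,0} = 1
G(8) = mex{1,1,0} = 2
G(9) = mex{2,0,1} = 3
G(10) = mex{3,1,0} = 2
G(11) = mex{2,0,1} = 3
G(12) = mex{3,1,0} = 2
G(13) = mex{2,2,1} = 0
G(14) = mex{0,3,0} = 1
G(15) = mex{1,2,1} = 0
G(16) = mex{0,3,2} = 1
G(17) = mex{1,2,3} = 0
G(18) = mex{0,0,2} = 1
G(19) = mex{1,1,3} = 0
G(20) = mex{0,0,2} = 1
G(21) = mex{1,1,0} = 2
G(22) = mex{2,0,1} = 3
G(23) = mex{3,1,0} = 2
G(24) = mex{2,0,1} = 3
G(25) = mex{3,1,0} = 2
G(26) = mex{2,2,1} = 0
G(27) = mex{0,3,0} = 1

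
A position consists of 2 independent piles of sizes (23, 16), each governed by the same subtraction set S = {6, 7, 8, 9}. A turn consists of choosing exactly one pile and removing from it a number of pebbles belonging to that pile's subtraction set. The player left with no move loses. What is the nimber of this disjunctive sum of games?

1

All piles use S = {6, 7, 8, 9}:
n :  0  1  2  3  4  5  6  7  8  9 10 11 12 13 14 15 16 17 18 19 20 21 22 23
G :  0  0  0  0  0  0  1  1  1  1  1  1  2  2  2  0  0  0  0  0  0  1  1  1
Pile A: G(23) = 1.
Pile B: G(16) = 0.
Combined Grundy value = 1 ⊕ 0 = 1.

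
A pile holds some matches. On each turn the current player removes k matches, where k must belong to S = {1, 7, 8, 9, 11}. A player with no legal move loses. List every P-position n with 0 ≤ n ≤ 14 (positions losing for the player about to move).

0, 2, 4, 6

n :  0  1  2  3  4  5  6  7  8  9 10 11 12 13 14
G :  0  1  0  1  0  1  0  1  2  3  2  3  2  3  2
P-positions are exactly the n with G(n) = 0.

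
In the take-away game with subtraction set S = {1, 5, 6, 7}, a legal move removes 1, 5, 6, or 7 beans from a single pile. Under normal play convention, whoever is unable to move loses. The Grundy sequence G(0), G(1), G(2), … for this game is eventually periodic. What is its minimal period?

G(0) = 0
G(1) = mex{0} = 1
G(2) = mex{1} = 0
G(3) = mex{0} = 1
G(4) = mex{1} = 0
G(5) = mex{0,0} = 1
G(6) = mex{1,1,0} = 2
G(7) = mex{2,0,1,0} = 3
G(8) = mex{3,1,0,1} = 2
G(9) = mex{2,0,1,0} = 3
G(10) = mex{3,1,0,1} = 2
G(11) = mex{2,2,1,0} = 3
G(12) = mex{3,3,2,1} = 0
G(13) = mex{0,2,3,2} = 1
G(14) = mex{1,3,2,3} = 0
G(15) = mex{0,2,3,2} = 1
G(16) = mex{1,3,2,3} = 0
G(17) = mex{0,0,3,2} = 1
G(18) = mex{1,1,0,3} = 2
G(19) = mex{2,0,1,0} = 3
G(20) = mex{3,1,0,1} = 2
G(21) = mex{2,0,1,0} = 3
G(22) = mex{3,1,0,1} = 2
G(23) = mex{2,2,1,0} = 3
G(24) = mex{3,3,2,1} = 0
G(25) = mex{0,2,3,2} = 1
G(n+12) = G(n) holds for n = 0,…,6 (a full window of length max(S) = 7), so the sequence is purely periodic with period 12.

12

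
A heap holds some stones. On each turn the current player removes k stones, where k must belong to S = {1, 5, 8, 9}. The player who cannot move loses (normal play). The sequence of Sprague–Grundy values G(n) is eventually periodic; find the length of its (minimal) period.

n :  0  1  2  3  4  5  6  7  8  9 10 11 12 13 14 15 16 17 18 19 20 21 22 23 24 25 26 27 28 29 30 31 32 33
G :  0  1  0  1  0  1  0  1  2  3  2  3  2  3  2  3  0  1  0  1  0  1  0  1  2  3  2  3  2  3  2  3  0  1
G(n+16) = G(n) holds for n = 0,…,8 (a full window of length max(S) = 9), so the sequence is purely periodic with period 16.

16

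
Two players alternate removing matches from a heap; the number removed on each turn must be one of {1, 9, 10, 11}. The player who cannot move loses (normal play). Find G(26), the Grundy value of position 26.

G(0) = 0
G(1) = mex{0} = 1
G(2) = mex{1} = 0
G(3) = mex{0} = 1
G(4) = mex{1} = 0
G(5) = mex{0} = 1
G(6) = mex{1} = 0
G(7) = mex{0} = 1
G(8) = mex{1} = 0
G(9) = mex{0,0} = 1
G(10) = mex{1,1,0} = 2
G(11) = mex{2,0,1,0} = 3
G(12) = mex{3,1,0,1} = 2
G(13) = mex{2,0,1,0} = 3
G(14) = mex{3,1,0,1} = 2
G(15) = mex{2,0,1,0} = 3
G(16) = mex{3,1,0,1} = 2
G(17) = mex{2,0,1,0} = 3
G(18) = mex{3,1,0,1} = 2
G(19) = mex{2,2,1,0} = 3
G(20) = mex{3,3,2,1} = 0
G(21) = mex{0,2,3,2} = 1
G(22) = mex{1,3,2,3} = 0
G(23) = mex{0,2,3,2} = 1
G(24) = mex{1,3,2,3} = 0
G(25) = mex{0,2,3,2} = 1
G(26) = mex{1,3,2,3} = 0

0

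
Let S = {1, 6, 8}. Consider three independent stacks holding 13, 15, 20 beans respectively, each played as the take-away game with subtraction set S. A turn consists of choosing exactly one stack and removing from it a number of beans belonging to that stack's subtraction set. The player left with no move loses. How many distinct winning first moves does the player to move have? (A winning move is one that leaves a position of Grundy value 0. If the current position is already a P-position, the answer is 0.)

3

All stacks use S = {1, 6, 8}:
G(0) = 0
G(1) = mex{0} = 1
G(2) = mex{1} = 0
G(3) = mex{0} = 1
G(4) = mex{1} = 0
G(5) = mex{0} = 1
G(6) = mex{1,0} = 2
G(7) = mex{2,1} = 0
G(8) = mex{0,0,0} = 1
G(9) = mex{1,1,1} = 0
G(10) = mex{0,0,0} = 1
G(11) = mex{1,1,1} = 0
G(12) = mex{0,2,0} = 1
G(13) = mex{1,0,1} = 2
G(14) = mex{2,1,2} = 0
G(15) = mex{0,0,0} = 1
G(16) = mex{1,1,1} = 0
G(17) = mex{0,0,0} = 1
G(18) = mex{1,1,1} = 0
G(19) = mex{0,2,0} = 1
G(20) = mex{1,0,1} = 2
Stack A: G(13) = 2.
Stack B: G(15) = 1.
Stack C: G(20) = 2.
Combined Grundy value = 2 ⊕ 1 ⊕ 2 = 1.
A winning move leaves total XOR = 0, i.e. changes one component's Grundy value g to g ⊕ X where X is the current total.
Stack A: need g' = 2⊕1 = 3. Options: 13−1→G=1, 13−6→G=0, 13−8→G=1. Hits: 0.
Stack B: need g' = 1⊕1 = 0. Options: 15−1→G=0, 15−6→G=0, 15−8→G=0. Hits: 3.
Stack C: need g' = 2⊕1 = 3. Options: 20−1→G=1, 20−6→G=0, 20−8→G=1. Hits: 0.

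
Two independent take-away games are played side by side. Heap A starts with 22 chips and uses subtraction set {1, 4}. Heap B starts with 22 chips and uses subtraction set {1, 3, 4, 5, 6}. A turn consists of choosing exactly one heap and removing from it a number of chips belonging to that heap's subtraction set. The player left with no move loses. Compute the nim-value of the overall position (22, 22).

2

Heap A, S = {1, 4}:
n :  0  1  2  3  4  5  6  7  8  9 10 11 12 13 14 15 16 17 18 19 20 21 22
G :  0  1  0  1  2  0  1  0  1  2  0  1  0  1  2  0  1  0  1  2  0  1  0
G_A(22) = 0.
Heap B, S = {1, 3, 4, 5, 6}:
n :  0  1  2  3  4  5  6  7  8  9 10 11 12 13 14 15 16 17 18 19 20 21 22
G :  0  1  0  1  2  3  2  3  4  0  1  0  1  2  3  2  3  4  0  1  0  1  2
G_B(22) = 2.
Combined Grundy value = 0 ⊕ 2 = 2.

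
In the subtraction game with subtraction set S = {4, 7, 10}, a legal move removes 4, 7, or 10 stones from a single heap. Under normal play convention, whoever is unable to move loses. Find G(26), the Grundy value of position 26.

3

n :  0  1  2  3  4  5  6  7  8  9 10 11 12 13 14 15 16 17 18 19 20 21 22 23 24 25 26
G :  0  0  0  0  1  1  1  1  2  2  2  2  3  3  0  0  0  0  1  1  1  1  2  2  2  2  3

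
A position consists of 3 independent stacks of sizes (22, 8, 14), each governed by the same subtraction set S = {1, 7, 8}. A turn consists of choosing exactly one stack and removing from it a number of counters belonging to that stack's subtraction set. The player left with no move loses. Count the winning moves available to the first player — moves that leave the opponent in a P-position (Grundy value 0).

3

All stacks use S = {1, 7, 8}:
n :  0  1  2  3  4  5  6  7  8  9 10 11 12 13 14 15 16 17 18 19 20 21 22
G :  0  1  0  1  0  1  0  1  2  3  2  3  2  3  2  0  1  0  1  0  1  0  1
Stack A: G(22) = 1.
Stack B: G(8) = 2.
Stack C: G(14) = 2.
Combined Grundy value = 1 ⊕ 2 ⊕ 2 = 1.
A winning move leaves total XOR = 0, i.e. changes one component's Grundy value g to g ⊕ X where X is the current total.
Stack A: need g' = 1⊕1 = 0. Options: 22−1→G=0, 22−7→G=0, 22−8→G=2. Hits: 2.
Stack B: need g' = 2⊕1 = 3. Options: 8−1→G=1, 8−7→G=1, 8−8→G=0. Hits: 0.
Stack C: need g' = 2⊕1 = 3. Options: 14−1→G=3, 14−7→G=1, 14−8→G=0. Hits: 1.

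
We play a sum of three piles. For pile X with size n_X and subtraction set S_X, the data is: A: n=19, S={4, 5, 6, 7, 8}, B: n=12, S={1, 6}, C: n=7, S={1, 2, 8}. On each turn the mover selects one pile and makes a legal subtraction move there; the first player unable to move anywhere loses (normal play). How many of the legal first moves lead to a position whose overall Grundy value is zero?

Pile A, S = {4, 5, 6, 7, 8}:
G(0) = 0
G(1) = mex{} = 0
G(2) = mex{} = 0
G(3) = mex{} = 0
G(4) = mex{0} = 1
G(5) = mex{0,0} = 1
G(6) = mex{0,0,0} = 1
G(7) = mex{0,0,0,0} = 1
G(8) = mex{1,0,0,0,0} = 2
G(9) = mex{1,1,0,0,0} = 2
G(10) = mex{1,1,1,0,0} = 2
G(11) = mex{1,1,1,1,0} = 2
G(12) = mex{2,1,1,1,1} = 0
G(13) = mex{2,2,1,1,1} = 0
G(14) = mex{2,2,2,1,1} = 0
G(15) = mex{2,2,2,2,1} = 0
G(16) = mex{0,2,2,2,2} = 1
G(17) = mex{0,0,2,2,2} = 1
G(18) = mex{0,0,0,2,2} = 1
G(19) = mex{0,0,0,0,2} = 1
G_A(19) = 1.
Pile B, S = {1, 6}:
n :  0  1  2  3  4  5  6  7  8  9 10 11 12
G :  0  1  0  1  0  1  2  0  1  0  1  0  1
G_B(12) = 1.
Pile C, S = {1, 2, 8}:
G(0) = 0
G(1) = mex{0} = 1
G(2) = mex{1,0} = 2
G(3) = mex{2,1} = 0
G(4) = mex{0,2} = 1
G(5) = mex{1,0} = 2
G(6) = mex{2,1} = 0
G(7) = mex{0,2} = 1
G_C(7) = 1.
Combined Grundy value = 1 ⊕ 1 ⊕ 1 = 1.
A winning move leaves total XOR = 0, i.e. changes one component's Grundy value g to g ⊕ X where X is the current total.
Pile A: need g' = 1⊕1 = 0. Options: 19−4→G=0, 19−5→G=0, 19−6→G=0, 19−7→G=0, 19−8→G=2. Hits: 4.
Pile B: need g' = 1⊕1 = 0. Options: 12−1→G=0, 12−6→G=2. Hits: 1.
Pile C: need g' = 1⊕1 = 0. Options: 7−1→G=0, 7−2→G=2. Hits: 1.

6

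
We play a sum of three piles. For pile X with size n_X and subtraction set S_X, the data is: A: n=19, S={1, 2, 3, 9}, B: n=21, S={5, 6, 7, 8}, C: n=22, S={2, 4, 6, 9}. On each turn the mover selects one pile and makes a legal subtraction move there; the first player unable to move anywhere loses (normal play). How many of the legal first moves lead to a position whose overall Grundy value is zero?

Pile A, S = {1, 2, 3, 9}:
G(0) = 0
G(1) = mex{0} = 1
G(2) = mex{1,0} = 2
G(3) = mex{2,1,0} = 3
G(4) = mex{3,2,1} = 0
G(5) = mex{0,3,2} = 1
G(6) = mex{1,0,3} = 2
G(7) = mex{2,1,0} = 3
G(8) = mex{3,2,1} = 0
G(9) = mex{0,3,2,0} = 1
G(10) = mex{1,0,3,1} = 2
G(11) = mex{2,1,0,2} = 3
G(12) = mex{3,2,1,3} = 0
G(13) = mex{0,3,2,0} = 1
G(14) = mex{1,0,3,1} = 2
G(15) = mex{2,1,0,2} = 3
G(16) = mex{3,2,1,3} = 0
G(17) = mex{0,3,2,0} = 1
G(18) = mex{1,0,3,1} = 2
G(19) = mex{2,1,0,2} = 3
G_A(19) = 3.
Pile B, S = {5, 6, 7, 8}:
G(0) = 0
G(1) = mex{} = 0
G(2) = mex{} = 0
G(3) = mex{} = 0
G(4) = mex{} = 0
G(5) = mex{0} = 1
G(6) = mex{0,0} = 1
G(7) = mex{0,0,0} = 1
G(8) = mex{0,0,0,0} = 1
G(9) = mex{0,0,0,0} = 1
G(10) = mex{1,0,0,0} = 2
G(11) = mex{1,1,0,0} = 2
G(12) = mex{1,1,1,0} = 2
G(13) = mex{1,1,1,1} = 0
G(14) = mex{1,1,1,1} = 0
G(15) = mex{2,1,1,1} = 0
G(16) = mex{2,2,1,1} = 0
G(17) = mex{2,2,2,1} = 0
G(18) = mex{0,2,2,2} = 1
G(19) = mex{0,0,2,2} = 1
G(20) = mex{0,0,0,2} = 1
G(21) = mex{0,0,0,0} = 1
G_B(21) = 1.
Pile C, S = {2, 4, 6, 9}:
G(0) = 0
G(1) = mex{} = 0
G(2) = mex{0} = 1
G(3) = mex{0} = 1
G(4) = mex{1,0} = 2
G(5) = mex{1,0} = 2
G(6) = mex{2,1,0} = 3
G(7) = mex{2,1,0} = 3
G(8) = mex{3,2,1} = 0
G(9) = mex{3,2,1,0} = 4
G(10) = mex{0,3,2,0} = 1
G(11) = mex{4,3,2,1} = 0
G(12) = mex{1,0,3,1} = 2
G(13) = mex{0,4,3,2} = 1
G(14) = mex{2,1,0,2} = 3
G(15) = mex{1,0,4,3} = 2
G(16) = mex{3,2,1,3} = 0
G(17) = mex{2,1,0,0} = 3
G(18) = mex{0,3,2,4} = 1
G(19) = mex{3,2,1,1} = 0
G(20) = mex{1,0,3,0} = 2
G(21) = mex{0,3,2,2} = 1
G(22) = mex{2,1,0,1} = 3
G_C(22) = 3.
Combined Grundy value = 3 ⊕ 1 ⊕ 3 = 1.
A winning move leaves total XOR = 0, i.e. changes one component's Grundy value g to g ⊕ X where X is the current total.
Pile A: need g' = 3⊕1 = 2. Options: 19−1→G=2, 19−2→G=1, 19−3→G=0, 19−9→G=2. Hits: 2.
Pile B: need g' = 1⊕1 = 0. Options: 21−5→G=0, 21−6→G=0, 21−7→G=0, 21−8→G=0. Hits: 4.
Pile C: need g' = 3⊕1 = 2. Options: 22−2→G=2, 22−4→G=1, 22−6→G=0, 22−9→G=1. Hits: 1.

7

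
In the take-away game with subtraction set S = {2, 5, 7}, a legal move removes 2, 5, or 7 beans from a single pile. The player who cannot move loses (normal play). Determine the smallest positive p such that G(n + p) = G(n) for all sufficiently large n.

22

G(0) = 0
G(1) = mex{} = 0
G(2) = mex{0} = 1
G(3) = mex{0} = 1
G(4) = mex{1} = 0
G(5) = mex{1,0} = 2
G(6) = mex{0,0} = 1
G(7) = mex{2,1,0} = 3
G(8) = mex{1,1,0} = 2
G(9) = mex{3,0,1} = 2
G(10) = mex{2,2,1} = 0
G(11) = mex{2,1,0} = 3
G(12) = mex{0,3,2} = 1
G(13) = mex{3,2,1} = 0
G(14) = mex{1,2,3} = 0
G(15) = mex{0,0,2} = 1
G(16) = mex{0,3,2} = 1
G(17) = mex{1,1,0} = 2
G(18) = mex{1,0,3} = 2
G(19) = mex{2,0,1} = 3
G(20) = mex{2,1,0} = 3
G(21) = mex{3,1,0} = 2
G(22) = mex{3,2,1} = 0
G(23) = mex{2,2,1} = 0
G(24) = mex{0,3,2} = 1
G(25) = mex{0,3,2} = 1
G(26) = mex{1,2,3} = 0
G(27) = mex{1,0,3} = 2
G(28) = mex{0,0,2} = 1
G(29) = mex{2,1,0} = 3
G(30) = mex{1,1,0} = 2
G(31) = mex{3,0,1} = 2
G(32) = mex{2,2,1} = 0
G(33) = mex{2,1,0} = 3
G(34) = mex{0,3,2} = 1
G(35) = mex{3,2,1} = 0
G(36) = mex{1,2,3} = 0
G(37) = mex{0,0,2} = 1
G(38) = mex{0,3,2} = 1
G(39) = mex{1,1,0} = 2
G(40) = mex{1,0,3} = 2
G(41) = mex{2,0,1} = 3
G(42) = mex{2,1,0} = 3
G(43) = mex{3,1,0} = 2
G(44) = mex{3,2,1} = 0
G(45) = mex{2,2,1} = 0
G(n+22) = G(n) holds for n = 0,…,6 (a full window of length max(S) = 7), so the sequence is purely periodic with period 22.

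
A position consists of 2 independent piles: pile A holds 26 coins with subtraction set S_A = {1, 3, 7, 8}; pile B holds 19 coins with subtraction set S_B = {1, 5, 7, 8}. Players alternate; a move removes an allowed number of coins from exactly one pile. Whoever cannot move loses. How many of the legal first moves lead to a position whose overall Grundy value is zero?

2

Pile A, S = {1, 3, 7, 8}:
n :  0  1  2  3  4  5  6  7  8  9 10 11 12 13 14 15 16 17 18 19 20 21 22 23 24 25 26
G :  0  1  0  1  0  1  0  1  2  3  2  3  2  3  2  0  1  0  1  0  1  0  1  2  3  2  3
G_A(26) = 3.
Pile B, S = {1, 5, 7, 8}:
G(0) = 0
G(1) = mex{0} = 1
G(2) = mex{1} = 0
G(3) = mex{0} = 1
G(4) = mex{1} = 0
G(5) = mex{0,0} = 1
G(6) = mex{1,1} = 0
G(7) = mex{0,0,0} = 1
G(8) = mex{1,1,1,0} = 2
G(9) = mex{2,0,0,1} = 3
G(10) = mex{3,1,1,0} = 2
G(11) = mex{2,0,0,1} = 3
G(12) = mex{3,1,1,0} = 2
G(13) = mex{2,2,0,1} = 3
G(14) = mex{3,3,1,0} = 2
G(15) = mex{2,2,2,1} = 0
G(16) = mex{0,3,3,2} = 1
G(17) = mex{1,2,2,3} = 0
G(18) = mex{0,3,3,2} = 1
G(19) = mex{1,2,2,3} = 0
G_B(19) = 0.
Combined Grundy value = 3 ⊕ 0 = 3.
A winning move leaves total XOR = 0, i.e. changes one component's Grundy value g to g ⊕ X where X is the current total.
Pile A: need g' = 3⊕3 = 0. Options: 26−1→G=2, 26−3→G=2, 26−7→G=0, 26−8→G=1. Hits: 1.
Pile B: need g' = 0⊕3 = 3. Options: 19−1→G=1, 19−5→G=2, 19−7→G=2, 19−8→G=3. Hits: 1.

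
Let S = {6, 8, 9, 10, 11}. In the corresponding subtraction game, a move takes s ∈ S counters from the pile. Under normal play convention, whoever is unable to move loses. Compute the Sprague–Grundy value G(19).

0

n :  0  1  2  3  4  5  6  7  8  9 10 11 12 13 14 15 16 17 18 19
G :  0  0  0  0  0  0  1  1  1  1  1  1  2  2  2  2  2  0  0  0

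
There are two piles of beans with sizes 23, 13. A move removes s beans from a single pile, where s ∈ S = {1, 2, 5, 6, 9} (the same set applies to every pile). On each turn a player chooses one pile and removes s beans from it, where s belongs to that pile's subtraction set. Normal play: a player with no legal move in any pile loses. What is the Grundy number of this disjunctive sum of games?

All piles use S = {1, 2, 5, 6, 9}:
G(0) = 0
G(1) = mex{0} = 1
G(2) = mex{1,0} = 2
G(3) = mex{2,1} = 0
G(4) = mex{0,2} = 1
G(5) = mex{1,0,0} = 2
G(6) = mex{2,1,1,0} = 3
G(7) = mex{3,2,2,1} = 0
G(8) = mex{0,3,0,2} = 1
G(9) = mex{1,0,1,0,0} = 2
G(10) = mex{2,1,2,1,1} = 0
G(11) = mex{0,2,3,2,2} = 1
G(12) = mex{1,0,0,3,0} = 2
G(13) = mex{2,1,1,0,1} = 3
G(14) = mex{3,2,2,1,2} = 0
G(15) = mex{0,3,0,2,3} = 1
G(16) = mex{1,0,1,0,0} = 2
G(17) = mex{2,1,2,1,1} = 0
G(18) = mex{0,2,3,2,2} = 1
G(19) = mex{1,0,0,3,0} = 2
G(20) = mex{2,1,1,0,1} = 3
G(21) = mex{3,2,2,1,2} = 0
G(22) = mex{0,3,0,2,3} = 1
G(23) = mex{1,0,1,0,0} = 2
Pile A: G(23) = 2.
Pile B: G(13) = 3.
Combined Grundy value = 2 ⊕ 3 = 1.

1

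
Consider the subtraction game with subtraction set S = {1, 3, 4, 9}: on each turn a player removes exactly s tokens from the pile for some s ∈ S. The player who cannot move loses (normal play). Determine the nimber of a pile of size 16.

G(0) = 0
G(1) = mex{0} = 1
G(2) = mex{1} = 0
G(3) = mex{0,0} = 1
G(4) = mex{1,1,0} = 2
G(5) = mex{2,0,1} = 3
G(6) = mex{3,1,0} = 2
G(7) = mex{2,2,1} = 0
G(8) = mex{0,3,2} = 1
G(9) = mex{1,2,3,0} = 4
G(10) = mex{4,0,2,1} = 3
G(11) = mex{3,1,0,0} = 2
G(12) = mex{2,4,1,1} = 0
G(13) = mex{0,3,4,2} = 1
G(14) = mex{1,2,3,3} = 0
G(15) = mex{0,0,2,2} = 1
G(16) = mex{1,1,0,0} = 2

2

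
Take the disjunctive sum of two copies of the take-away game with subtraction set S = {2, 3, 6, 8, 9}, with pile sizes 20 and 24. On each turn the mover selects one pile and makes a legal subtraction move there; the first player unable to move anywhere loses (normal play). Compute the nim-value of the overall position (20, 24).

All piles use S = {2, 3, 6, 8, 9}:
n :  0  1  2  3  4  5  6  7  8  9 10 11 12 13 14 15 16 17 18 19 20 21 22 23 24
G :  0  0  1  1  2  0  3  1  2  2  3  3  0  4  1  5  0  0  1  1  2  2  3  3  4
Pile A: G(20) = 2.
Pile B: G(24) = 4.
Combined Grundy value = 2 ⊕ 4 = 6.

6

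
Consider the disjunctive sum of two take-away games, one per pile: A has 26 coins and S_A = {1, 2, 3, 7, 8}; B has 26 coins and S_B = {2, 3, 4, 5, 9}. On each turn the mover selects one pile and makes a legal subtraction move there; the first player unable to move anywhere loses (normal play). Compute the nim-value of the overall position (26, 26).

Pile A, S = {1, 2, 3, 7, 8}:
n :  0  1  2  3  4  5  6  7  8  9 10 11 12 13 14 15 16 17 18 19 20 21 22 23 24 25 26
G :  0  1  2  3  0  1  2  3  4  0  1  2  3  0  1  2  3  4  0  1  2  3  0  1  2  3  4
G_A(26) = 4.
Pile B, S = {2, 3, 4, 5, 9}:
n :  0  1  2  3  4  5  6  7  8  9 10 11 12 13 14 15 16 17 18 19 20 21 22 23 24 25 26
G :  0  0  1  1  2  2  3  0  0  1  1  2  2  3  0  0  1  1  2  2  3  0  0  1  1  2  2
G_B(26) = 2.
Combined Grundy value = 4 ⊕ 2 = 6.

6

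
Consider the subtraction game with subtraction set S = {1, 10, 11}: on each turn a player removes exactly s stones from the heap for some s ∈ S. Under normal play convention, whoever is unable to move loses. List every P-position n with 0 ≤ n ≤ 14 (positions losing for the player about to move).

0, 2, 4, 6, 8

n :  0  1  2  3  4  5  6  7  8  9 10 11 12 13 14
G :  0  1  0  1  0  1  0  1  0  1  2  3  2  3  2
P-positions are exactly the n with G(n) = 0.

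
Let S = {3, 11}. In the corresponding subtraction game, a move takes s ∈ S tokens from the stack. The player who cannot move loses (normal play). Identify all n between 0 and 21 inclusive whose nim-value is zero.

G(0) = 0
G(1) = mex{} = 0
G(2) = mex{} = 0
G(3) = mex{0} = 1
G(4) = mex{0} = 1
G(5) = mex{0} = 1
G(6) = mex{1} = 0
G(7) = mex{1} = 0
G(8) = mex{1} = 0
G(9) = mex{0} = 1
G(10) = mex{0} = 1
G(11) = mex{0,0} = 1
G(12) = mex{1,0} = 2
G(13) = mex{1,0} = 2
G(14) = mex{1,1} = 0
G(15) = mex{2,1} = 0
G(16) = mex{2,1} = 0
G(17) = mex{0,0} = 1
G(18) = mex{0,0} = 1
G(19) = mex{0,0} = 1
G(20) = mex{1,1} = 0
G(21) = mex{1,1} = 0
P-positions are exactly the n with G(n) = 0.

0, 1, 2, 6, 7, 8, 14, 15, 16, 20, 21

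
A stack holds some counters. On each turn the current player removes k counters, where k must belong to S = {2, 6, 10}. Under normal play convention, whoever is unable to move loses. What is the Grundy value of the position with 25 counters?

G(0) = 0
G(1) = mex{} = 0
G(2) = mex{0} = 1
G(3) = mex{0} = 1
G(4) = mex{1} = 0
G(5) = mex{1} = 0
G(6) = mex{0,0} = 1
G(7) = mex{0,0} = 1
G(8) = mex{1,1} = 0
G(9) = mex{1,1} = 0
G(10) = mex{0,0,0} = 1
G(11) = mex{0,0,0} = 1
G(12) = mex{1,1,1} = 0
G(13) = mex{1,1,1} = 0
G(14) = mex{0,0,0} = 1
G(15) = mex{0,0,0} = 1
G(16) = mex{1,1,1} = 0
G(17) = mex{1,1,1} = 0
G(18) = mex{0,0,0} = 1
G(19) = mex{0,0,0} = 1
G(20) = mex{1,1,1} = 0
G(21) = mex{1,1,1} = 0
G(22) = mex{0,0,0} = 1
G(23) = mex{0,0,0} = 1
G(24) = mex{1,1,1} = 0
G(25) = mex{1,1,1} = 0

0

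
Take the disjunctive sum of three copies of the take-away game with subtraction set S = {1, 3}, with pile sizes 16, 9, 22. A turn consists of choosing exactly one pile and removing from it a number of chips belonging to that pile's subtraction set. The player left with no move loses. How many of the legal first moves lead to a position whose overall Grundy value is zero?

6

All piles use S = {1, 3}:
G(0) = 0
G(1) = mex{0} = 1
G(2) = mex{1} = 0
G(3) = mex{0,0} = 1
G(4) = mex{1,1} = 0
G(5) = mex{0,0} = 1
G(6) = mex{1,1} = 0
G(7) = mex{0,0} = 1
G(8) = mex{1,1} = 0
G(9) = mex{0,0} = 1
G(10) = mex{1,1} = 0
G(11) = mex{0,0} = 1
G(12) = mex{1,1} = 0
G(13) = mex{0,0} = 1
G(14) = mex{1,1} = 0
G(15) = mex{0,0} = 1
G(16) = mex{1,1} = 0
G(17) = mex{0,0} = 1
G(18) = mex{1,1} = 0
G(19) = mex{0,0} = 1
G(20) = mex{1,1} = 0
G(21) = mex{0,0} = 1
G(22) = mex{1,1} = 0
Pile A: G(16) = 0.
Pile B: G(9) = 1.
Pile C: G(22) = 0.
Combined Grundy value = 0 ⊕ 1 ⊕ 0 = 1.
A winning move leaves total XOR = 0, i.e. changes one component's Grundy value g to g ⊕ X where X is the current total.
Pile A: need g' = 0⊕1 = 1. Options: 16−1→G=1, 16−3→G=1. Hits: 2.
Pile B: need g' = 1⊕1 = 0. Options: 9−1→G=0, 9−3→G=0. Hits: 2.
Pile C: need g' = 0⊕1 = 1. Options: 22−1→G=1, 22−3→G=1. Hits: 2.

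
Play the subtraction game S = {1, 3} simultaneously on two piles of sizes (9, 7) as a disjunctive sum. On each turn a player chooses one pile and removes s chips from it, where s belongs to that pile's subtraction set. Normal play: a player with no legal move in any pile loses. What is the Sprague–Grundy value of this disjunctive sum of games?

0

All piles use S = {1, 3}:
n : 0 1 2 3 4 5 6 7 8 9
G : 0 1 0 1 0 1 0 1 0 1
Pile A: G(9) = 1.
Pile B: G(7) = 1.
Combined Grundy value = 1 ⊕ 1 = 0.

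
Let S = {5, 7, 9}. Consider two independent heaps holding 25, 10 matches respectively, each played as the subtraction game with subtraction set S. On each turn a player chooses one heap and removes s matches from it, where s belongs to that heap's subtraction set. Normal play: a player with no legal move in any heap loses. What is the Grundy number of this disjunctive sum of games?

0

All heaps use S = {5, 7, 9}:
n :  0  1  2  3  4  5  6  7  8  9 10 11 12 13 14 15 16 17 18 19 20 21 22 23 24 25
G :  0  0  0  0  0  1  1  1  1  1  2  2  2  2  0  0  0  0  0  1  1  1  1  1  2  2
Heap A: G(25) = 2.
Heap B: G(10) = 2.
Combined Grundy value = 2 ⊕ 2 = 0.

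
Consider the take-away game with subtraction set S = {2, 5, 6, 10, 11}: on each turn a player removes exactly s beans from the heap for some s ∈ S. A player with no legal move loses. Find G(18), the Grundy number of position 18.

n :  0  1  2  3  4  5  6  7  8  9 10 11 12 13 14 15 16 17 18
G :  0  0  1  1  0  2  1  3  0  2  1  3  2  2  3  3  0  0  1

1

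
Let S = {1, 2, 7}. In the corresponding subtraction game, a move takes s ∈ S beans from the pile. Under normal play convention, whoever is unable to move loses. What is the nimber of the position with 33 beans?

0

G(0) = 0
G(1) = mex{0} = 1
G(2) = mex{1,0} = 2
G(3) = mex{2,1} = 0
G(4) = mex{0,2} = 1
G(5) = mex{1,0} = 2
G(6) = mex{2,1} = 0
G(7) = mex{0,2,0} = 1
G(8) = mex{1,0,1} = 2
G(9) = mex{2,1,2} = 0
G(10) = mex{0,2,0} = 1
G(11) = mex{1,0,1} = 2
G(12) = mex{2,1,2} = 0
G(13) = mex{0,2,0} = 1
G(14) = mex{1,0,1} = 2
G(15) = mex{2,1,2} = 0
G(16) = mex{0,2,0} = 1
G(17) = mex{1,0,1} = 2
G(18) = mex{2,1,2} = 0
G(19) = mex{0,2,0} = 1
G(20) = mex{1,0,1} = 2
G(21) = mex{2,1,2} = 0
G(22) = mex{0,2,0} = 1
G(23) = mex{1,0,1} = 2
G(24) = mex{2,1,2} = 0
G(25) = mex{0,2,0} = 1
G(26) = mex{1,0,1} = 2
G(27) = mex{2,1,2} = 0
G(28) = mex{0,2,0} = 1
G(29) = mex{1,0,1} = 2
G(30) = mex{2,1,2} = 0
G(31) = mex{0,2,0} = 1
G(32) = mex{1,0,1} = 2
G(33) = mex{2,1,2} = 0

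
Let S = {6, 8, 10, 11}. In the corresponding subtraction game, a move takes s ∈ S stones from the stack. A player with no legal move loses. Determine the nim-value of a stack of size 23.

1

n :  0  1  2  3  4  5  6  7  8  9 10 11 12 13 14 15 16 17 18 19 20 21 22 23
G :  0  0  0  0  0  0  1  1  1  1  1  1  2  2  2  2  2  0  0  0  0  0  0  1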